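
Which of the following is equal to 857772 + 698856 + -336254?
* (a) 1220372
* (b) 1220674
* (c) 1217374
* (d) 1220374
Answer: d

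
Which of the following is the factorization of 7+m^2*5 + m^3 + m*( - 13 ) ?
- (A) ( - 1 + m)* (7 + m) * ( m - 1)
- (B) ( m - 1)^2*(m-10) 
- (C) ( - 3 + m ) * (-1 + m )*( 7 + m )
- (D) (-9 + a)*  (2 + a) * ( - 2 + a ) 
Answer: A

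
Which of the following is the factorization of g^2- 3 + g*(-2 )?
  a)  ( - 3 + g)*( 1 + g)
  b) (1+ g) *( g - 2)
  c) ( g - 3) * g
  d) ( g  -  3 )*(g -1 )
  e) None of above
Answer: a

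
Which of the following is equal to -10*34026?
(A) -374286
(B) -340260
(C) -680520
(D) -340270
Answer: B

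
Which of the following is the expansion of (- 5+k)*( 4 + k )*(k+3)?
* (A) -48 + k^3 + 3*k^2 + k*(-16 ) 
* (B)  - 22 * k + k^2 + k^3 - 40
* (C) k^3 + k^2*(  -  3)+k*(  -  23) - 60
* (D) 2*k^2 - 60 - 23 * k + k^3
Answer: D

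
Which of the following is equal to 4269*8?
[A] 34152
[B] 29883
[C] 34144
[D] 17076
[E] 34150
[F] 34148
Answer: A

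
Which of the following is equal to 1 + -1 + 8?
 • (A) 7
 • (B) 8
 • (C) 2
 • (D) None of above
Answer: B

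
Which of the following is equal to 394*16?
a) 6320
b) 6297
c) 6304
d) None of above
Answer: c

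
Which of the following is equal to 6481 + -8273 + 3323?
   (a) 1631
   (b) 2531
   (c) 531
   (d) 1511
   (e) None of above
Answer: e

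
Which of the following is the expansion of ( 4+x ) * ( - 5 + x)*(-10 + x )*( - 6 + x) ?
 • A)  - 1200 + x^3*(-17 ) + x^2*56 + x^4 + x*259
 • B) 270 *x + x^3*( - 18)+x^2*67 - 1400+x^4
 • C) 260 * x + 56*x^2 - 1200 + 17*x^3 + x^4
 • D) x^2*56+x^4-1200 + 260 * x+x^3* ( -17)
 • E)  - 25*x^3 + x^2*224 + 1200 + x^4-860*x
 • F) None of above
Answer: D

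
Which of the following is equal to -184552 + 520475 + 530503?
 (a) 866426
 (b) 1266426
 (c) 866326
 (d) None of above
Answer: a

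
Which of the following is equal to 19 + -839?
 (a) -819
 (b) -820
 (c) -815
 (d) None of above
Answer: b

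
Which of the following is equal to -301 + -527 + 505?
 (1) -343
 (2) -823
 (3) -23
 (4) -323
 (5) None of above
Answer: 4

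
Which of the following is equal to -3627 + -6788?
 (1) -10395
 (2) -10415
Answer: 2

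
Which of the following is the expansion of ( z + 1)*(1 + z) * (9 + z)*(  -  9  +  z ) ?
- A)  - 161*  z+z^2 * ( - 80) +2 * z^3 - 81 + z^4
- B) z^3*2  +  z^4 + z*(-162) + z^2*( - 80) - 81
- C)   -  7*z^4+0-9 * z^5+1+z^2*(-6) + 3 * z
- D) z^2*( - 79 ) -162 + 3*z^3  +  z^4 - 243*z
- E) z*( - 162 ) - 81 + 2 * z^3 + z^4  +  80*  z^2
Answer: B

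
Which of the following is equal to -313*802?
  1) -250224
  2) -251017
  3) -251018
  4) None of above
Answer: 4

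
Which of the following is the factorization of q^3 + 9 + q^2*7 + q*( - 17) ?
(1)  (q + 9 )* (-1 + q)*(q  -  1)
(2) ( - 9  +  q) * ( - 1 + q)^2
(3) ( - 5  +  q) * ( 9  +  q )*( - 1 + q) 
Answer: 1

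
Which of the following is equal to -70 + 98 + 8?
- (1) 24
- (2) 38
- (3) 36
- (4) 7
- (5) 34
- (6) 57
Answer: 3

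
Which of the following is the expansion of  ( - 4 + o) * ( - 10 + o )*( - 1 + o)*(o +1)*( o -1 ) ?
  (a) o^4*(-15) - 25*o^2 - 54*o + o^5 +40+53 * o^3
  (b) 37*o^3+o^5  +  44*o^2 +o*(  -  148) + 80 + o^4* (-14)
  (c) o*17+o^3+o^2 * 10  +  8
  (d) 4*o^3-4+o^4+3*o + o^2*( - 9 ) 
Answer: a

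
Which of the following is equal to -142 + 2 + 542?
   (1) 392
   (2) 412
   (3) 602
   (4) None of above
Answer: 4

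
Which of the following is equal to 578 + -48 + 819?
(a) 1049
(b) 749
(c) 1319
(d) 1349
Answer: d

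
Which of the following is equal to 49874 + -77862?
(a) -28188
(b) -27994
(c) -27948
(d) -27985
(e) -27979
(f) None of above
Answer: f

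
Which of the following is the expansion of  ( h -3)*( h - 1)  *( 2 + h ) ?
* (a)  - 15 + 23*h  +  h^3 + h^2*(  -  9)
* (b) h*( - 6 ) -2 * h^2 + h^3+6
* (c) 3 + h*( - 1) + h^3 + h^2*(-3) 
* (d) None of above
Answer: d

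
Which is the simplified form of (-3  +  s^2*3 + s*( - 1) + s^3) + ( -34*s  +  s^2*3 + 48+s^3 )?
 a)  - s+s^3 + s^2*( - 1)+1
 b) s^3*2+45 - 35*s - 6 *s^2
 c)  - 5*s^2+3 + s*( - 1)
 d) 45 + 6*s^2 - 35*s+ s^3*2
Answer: d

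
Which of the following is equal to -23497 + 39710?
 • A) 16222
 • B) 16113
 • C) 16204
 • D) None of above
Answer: D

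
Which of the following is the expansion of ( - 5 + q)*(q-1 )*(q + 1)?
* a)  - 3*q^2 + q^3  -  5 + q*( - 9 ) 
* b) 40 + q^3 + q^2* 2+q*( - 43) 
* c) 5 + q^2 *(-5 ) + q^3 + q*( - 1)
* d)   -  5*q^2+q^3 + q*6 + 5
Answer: c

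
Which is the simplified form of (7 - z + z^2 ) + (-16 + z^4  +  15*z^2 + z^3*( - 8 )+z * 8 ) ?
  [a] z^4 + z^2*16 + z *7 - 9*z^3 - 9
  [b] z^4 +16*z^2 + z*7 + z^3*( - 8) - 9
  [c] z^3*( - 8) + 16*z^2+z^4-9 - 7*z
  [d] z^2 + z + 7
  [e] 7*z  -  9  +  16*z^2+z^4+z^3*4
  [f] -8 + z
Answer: b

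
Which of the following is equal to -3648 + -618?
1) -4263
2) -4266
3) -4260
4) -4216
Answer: 2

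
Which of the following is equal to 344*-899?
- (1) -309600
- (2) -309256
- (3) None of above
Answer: 2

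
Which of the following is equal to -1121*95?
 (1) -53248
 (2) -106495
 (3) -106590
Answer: 2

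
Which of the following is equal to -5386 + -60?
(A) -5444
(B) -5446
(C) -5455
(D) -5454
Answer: B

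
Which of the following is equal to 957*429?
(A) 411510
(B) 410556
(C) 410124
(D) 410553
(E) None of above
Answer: D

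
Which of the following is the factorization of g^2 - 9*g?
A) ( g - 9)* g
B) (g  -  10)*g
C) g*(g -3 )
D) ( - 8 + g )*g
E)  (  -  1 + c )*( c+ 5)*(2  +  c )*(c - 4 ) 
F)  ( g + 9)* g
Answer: A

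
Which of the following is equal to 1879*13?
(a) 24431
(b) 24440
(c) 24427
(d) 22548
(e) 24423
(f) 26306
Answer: c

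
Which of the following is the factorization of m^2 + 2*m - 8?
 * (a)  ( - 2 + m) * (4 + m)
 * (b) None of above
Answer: a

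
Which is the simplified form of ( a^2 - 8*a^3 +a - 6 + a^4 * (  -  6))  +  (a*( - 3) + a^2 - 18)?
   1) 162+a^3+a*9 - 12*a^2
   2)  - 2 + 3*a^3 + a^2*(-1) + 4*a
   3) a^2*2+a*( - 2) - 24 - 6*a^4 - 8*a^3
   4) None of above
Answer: 3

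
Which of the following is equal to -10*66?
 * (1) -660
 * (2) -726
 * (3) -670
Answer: 1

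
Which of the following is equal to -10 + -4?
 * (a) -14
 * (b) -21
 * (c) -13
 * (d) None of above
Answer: a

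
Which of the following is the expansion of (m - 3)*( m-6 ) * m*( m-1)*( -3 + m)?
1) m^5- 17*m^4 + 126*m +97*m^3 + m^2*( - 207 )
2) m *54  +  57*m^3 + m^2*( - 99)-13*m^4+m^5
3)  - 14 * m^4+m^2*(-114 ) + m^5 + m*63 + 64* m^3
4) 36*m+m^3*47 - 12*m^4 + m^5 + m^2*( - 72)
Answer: 2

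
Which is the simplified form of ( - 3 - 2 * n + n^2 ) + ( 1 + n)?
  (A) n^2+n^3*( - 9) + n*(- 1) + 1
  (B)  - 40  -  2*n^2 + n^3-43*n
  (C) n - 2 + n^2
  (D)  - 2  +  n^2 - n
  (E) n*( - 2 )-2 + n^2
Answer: D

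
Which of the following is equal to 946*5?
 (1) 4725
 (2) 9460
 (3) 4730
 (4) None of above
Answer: 3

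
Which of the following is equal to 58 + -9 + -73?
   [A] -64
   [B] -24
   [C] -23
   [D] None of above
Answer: B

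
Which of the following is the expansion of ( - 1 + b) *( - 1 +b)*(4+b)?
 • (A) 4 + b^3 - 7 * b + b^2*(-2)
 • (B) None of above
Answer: B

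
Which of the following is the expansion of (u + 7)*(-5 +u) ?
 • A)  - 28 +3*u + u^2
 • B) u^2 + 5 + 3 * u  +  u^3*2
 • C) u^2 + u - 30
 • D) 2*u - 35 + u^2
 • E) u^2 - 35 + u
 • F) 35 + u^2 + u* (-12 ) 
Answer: D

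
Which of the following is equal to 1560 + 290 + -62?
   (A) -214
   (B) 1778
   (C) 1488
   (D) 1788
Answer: D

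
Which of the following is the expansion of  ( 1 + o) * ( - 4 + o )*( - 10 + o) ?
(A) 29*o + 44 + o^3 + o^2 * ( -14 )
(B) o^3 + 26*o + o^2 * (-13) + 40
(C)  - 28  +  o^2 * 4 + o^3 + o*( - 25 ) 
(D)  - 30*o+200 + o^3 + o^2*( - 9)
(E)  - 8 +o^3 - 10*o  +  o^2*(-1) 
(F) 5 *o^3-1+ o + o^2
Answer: B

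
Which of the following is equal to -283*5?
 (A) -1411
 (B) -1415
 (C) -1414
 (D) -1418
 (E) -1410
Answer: B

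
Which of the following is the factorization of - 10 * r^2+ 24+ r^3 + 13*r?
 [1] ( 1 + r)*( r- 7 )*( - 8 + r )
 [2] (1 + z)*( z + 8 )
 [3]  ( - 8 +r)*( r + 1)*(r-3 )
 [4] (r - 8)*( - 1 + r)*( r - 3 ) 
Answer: 3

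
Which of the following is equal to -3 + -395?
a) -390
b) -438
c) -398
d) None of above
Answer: c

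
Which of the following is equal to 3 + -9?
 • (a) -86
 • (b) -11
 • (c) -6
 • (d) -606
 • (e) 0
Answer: c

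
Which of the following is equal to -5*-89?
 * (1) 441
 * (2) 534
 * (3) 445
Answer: 3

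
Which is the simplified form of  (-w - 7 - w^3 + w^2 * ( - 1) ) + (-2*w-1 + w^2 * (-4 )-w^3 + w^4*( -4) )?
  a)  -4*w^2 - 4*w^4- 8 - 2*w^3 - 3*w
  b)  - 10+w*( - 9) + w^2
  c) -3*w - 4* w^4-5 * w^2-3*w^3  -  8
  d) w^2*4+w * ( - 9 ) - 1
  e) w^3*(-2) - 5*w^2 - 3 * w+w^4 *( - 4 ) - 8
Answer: e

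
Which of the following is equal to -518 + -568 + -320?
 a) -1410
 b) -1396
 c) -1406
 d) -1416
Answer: c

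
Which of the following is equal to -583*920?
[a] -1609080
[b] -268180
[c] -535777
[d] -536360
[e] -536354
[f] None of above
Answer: d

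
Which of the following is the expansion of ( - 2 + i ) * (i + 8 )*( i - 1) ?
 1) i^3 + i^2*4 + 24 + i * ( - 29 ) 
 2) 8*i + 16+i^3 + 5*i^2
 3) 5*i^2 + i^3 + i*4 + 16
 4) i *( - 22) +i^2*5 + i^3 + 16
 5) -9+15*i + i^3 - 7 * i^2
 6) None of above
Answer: 4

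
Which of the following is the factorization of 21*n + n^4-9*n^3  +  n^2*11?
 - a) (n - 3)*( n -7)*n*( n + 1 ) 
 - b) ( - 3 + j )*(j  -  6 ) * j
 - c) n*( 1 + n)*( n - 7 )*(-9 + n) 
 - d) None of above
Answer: a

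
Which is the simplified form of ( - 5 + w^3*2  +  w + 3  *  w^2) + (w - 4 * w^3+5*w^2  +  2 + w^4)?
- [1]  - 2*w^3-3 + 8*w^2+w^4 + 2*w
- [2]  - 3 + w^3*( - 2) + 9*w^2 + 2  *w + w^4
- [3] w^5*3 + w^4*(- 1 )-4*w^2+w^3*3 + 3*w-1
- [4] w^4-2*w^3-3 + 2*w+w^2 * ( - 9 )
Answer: 1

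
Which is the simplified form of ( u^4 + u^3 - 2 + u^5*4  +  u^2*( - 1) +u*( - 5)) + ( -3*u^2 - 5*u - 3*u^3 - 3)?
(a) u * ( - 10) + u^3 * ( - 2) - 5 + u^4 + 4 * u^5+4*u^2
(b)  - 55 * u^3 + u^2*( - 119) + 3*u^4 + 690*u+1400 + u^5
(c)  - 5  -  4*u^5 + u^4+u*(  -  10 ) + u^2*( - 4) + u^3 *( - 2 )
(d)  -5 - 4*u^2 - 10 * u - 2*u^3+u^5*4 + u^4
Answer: d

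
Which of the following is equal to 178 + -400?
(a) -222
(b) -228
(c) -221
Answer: a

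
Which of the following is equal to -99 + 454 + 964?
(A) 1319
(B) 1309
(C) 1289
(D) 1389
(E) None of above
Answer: A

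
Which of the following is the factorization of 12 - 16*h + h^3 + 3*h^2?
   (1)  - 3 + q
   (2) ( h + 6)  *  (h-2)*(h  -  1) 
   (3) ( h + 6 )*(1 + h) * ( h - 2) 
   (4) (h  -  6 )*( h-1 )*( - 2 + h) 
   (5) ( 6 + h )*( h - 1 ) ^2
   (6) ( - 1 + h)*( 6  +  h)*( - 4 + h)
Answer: 2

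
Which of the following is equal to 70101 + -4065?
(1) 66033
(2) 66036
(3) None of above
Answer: 2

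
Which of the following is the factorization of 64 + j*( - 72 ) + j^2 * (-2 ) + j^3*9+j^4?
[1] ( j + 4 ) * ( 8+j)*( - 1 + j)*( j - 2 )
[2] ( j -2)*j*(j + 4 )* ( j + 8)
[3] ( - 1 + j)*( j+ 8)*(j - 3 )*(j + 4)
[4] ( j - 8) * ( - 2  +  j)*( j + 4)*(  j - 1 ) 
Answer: 1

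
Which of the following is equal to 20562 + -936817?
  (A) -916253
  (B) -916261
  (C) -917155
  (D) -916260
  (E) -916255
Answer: E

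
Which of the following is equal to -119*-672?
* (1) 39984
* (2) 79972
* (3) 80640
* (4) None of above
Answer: 4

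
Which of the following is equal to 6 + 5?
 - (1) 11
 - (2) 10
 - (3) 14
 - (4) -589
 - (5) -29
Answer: 1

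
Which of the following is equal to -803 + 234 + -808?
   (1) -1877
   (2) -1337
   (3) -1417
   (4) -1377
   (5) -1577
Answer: 4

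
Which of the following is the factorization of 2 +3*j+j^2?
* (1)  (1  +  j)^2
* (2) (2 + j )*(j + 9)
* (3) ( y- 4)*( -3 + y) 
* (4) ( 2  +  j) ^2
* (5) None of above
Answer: 5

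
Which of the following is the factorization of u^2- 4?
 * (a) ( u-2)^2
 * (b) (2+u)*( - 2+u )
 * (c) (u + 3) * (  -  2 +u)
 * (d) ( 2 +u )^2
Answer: b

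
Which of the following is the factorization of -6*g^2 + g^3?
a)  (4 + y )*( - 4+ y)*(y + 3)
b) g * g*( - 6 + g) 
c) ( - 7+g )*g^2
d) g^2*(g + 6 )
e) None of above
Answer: b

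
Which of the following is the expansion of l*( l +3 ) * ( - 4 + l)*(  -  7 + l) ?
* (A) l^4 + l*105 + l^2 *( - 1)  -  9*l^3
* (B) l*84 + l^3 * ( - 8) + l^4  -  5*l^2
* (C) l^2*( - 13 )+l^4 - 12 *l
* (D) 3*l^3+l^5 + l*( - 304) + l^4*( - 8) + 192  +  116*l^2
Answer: B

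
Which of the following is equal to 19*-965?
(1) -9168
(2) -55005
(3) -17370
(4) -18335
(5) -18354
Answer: 4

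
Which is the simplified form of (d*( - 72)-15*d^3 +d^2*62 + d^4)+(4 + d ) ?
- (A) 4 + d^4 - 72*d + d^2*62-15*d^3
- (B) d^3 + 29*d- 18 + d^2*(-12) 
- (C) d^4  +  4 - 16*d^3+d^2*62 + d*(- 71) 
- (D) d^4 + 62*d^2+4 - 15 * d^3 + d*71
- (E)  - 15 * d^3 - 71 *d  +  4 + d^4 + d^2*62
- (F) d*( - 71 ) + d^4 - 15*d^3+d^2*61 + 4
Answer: E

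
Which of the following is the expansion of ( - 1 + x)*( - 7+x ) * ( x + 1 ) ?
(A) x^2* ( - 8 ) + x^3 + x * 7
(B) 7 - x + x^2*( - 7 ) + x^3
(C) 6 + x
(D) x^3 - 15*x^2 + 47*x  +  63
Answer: B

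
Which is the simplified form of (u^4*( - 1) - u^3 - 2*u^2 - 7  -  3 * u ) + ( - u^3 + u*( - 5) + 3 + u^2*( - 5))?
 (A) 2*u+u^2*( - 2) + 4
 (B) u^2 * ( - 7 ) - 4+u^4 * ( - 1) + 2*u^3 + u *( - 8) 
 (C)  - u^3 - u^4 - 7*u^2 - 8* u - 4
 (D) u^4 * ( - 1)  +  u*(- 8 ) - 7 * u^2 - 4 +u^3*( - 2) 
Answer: D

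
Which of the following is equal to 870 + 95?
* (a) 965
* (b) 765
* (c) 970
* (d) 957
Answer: a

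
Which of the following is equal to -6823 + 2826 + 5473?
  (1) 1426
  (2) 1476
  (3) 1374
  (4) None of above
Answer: 2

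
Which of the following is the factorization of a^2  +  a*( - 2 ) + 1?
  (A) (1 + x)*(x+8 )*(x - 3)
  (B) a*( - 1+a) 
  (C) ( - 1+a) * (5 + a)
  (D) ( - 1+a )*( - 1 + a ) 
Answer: D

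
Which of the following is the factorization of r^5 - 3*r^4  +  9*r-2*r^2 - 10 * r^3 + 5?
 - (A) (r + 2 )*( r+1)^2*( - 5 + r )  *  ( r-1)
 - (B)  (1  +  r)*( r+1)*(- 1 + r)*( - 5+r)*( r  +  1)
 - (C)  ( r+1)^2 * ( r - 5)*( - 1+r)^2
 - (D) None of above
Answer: B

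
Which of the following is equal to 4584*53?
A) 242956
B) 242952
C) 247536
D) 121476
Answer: B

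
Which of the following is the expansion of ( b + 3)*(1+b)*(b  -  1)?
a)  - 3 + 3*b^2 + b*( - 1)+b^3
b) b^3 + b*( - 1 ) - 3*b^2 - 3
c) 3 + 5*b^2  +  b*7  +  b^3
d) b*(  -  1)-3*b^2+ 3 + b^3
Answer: a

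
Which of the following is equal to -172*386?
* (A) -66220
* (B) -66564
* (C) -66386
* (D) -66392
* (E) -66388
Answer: D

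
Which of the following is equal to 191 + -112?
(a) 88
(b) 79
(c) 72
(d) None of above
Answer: b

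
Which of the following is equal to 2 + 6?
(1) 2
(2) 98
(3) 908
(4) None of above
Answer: 4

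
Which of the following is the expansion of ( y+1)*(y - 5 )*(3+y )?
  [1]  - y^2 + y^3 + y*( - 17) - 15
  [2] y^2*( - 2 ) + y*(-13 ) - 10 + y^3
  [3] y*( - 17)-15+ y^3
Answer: 1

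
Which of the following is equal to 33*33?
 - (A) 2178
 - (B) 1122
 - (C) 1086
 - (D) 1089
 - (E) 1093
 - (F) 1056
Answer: D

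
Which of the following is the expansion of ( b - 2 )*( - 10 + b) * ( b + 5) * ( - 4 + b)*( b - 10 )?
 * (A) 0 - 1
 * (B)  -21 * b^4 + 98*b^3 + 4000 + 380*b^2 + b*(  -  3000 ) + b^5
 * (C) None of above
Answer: B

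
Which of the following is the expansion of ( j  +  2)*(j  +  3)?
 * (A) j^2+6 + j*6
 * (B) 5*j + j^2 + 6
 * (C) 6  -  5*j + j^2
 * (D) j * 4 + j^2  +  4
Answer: B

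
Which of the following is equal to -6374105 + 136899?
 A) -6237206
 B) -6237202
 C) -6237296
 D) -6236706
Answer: A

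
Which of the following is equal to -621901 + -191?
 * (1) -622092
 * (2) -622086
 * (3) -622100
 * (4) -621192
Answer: 1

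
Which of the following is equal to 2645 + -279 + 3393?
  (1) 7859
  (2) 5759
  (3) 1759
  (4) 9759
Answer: 2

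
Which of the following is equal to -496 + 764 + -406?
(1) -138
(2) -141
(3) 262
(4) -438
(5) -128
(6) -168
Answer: 1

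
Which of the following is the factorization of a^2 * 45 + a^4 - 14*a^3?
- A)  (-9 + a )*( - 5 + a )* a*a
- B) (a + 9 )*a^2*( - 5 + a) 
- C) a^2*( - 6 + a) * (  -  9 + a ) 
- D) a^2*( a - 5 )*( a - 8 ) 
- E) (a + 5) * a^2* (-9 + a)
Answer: A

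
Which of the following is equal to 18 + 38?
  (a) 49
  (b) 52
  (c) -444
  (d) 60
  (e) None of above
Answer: e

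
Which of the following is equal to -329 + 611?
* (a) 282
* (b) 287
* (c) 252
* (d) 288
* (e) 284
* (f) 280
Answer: a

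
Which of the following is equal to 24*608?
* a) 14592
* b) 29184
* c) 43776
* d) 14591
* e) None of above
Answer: a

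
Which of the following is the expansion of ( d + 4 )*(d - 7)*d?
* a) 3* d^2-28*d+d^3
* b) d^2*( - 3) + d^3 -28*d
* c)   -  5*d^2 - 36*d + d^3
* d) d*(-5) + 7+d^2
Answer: b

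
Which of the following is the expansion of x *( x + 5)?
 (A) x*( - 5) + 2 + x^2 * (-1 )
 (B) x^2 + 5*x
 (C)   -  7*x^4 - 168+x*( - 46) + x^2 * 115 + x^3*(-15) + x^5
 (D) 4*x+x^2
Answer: B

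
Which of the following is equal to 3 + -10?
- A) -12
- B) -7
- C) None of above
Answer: B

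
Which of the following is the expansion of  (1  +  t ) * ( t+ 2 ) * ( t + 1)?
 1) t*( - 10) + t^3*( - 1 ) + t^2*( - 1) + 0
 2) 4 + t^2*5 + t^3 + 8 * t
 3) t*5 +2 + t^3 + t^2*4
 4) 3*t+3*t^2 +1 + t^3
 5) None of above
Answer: 3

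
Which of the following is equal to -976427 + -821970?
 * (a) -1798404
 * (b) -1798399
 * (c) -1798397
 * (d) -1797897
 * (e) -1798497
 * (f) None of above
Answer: c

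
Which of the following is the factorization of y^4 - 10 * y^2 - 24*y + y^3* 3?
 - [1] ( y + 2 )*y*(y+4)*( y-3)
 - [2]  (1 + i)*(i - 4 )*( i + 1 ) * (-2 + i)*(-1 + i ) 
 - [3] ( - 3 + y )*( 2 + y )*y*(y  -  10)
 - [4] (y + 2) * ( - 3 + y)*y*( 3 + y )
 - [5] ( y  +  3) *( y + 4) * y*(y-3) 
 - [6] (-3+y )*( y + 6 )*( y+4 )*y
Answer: 1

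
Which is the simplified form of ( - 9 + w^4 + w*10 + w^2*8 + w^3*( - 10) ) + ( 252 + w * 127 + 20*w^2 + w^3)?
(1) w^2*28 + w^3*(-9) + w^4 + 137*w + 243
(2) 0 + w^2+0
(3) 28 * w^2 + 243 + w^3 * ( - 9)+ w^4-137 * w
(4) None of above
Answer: 1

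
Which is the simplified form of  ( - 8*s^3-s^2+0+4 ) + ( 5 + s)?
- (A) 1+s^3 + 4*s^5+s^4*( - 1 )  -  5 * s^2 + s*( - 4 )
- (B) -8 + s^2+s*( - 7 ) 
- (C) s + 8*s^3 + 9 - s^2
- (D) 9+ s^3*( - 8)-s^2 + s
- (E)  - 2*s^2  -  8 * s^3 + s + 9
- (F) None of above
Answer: D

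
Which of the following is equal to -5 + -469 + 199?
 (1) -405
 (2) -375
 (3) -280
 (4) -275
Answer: 4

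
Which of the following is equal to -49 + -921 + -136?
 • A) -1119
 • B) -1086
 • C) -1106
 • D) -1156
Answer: C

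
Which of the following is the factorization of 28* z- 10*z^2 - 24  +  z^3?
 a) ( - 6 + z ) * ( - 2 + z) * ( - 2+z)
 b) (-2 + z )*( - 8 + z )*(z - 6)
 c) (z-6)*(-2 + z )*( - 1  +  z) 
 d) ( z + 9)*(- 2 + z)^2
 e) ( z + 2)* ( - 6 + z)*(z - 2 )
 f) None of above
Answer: a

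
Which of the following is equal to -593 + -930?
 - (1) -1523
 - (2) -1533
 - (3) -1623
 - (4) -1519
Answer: 1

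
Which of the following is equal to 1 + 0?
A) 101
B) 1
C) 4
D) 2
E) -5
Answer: B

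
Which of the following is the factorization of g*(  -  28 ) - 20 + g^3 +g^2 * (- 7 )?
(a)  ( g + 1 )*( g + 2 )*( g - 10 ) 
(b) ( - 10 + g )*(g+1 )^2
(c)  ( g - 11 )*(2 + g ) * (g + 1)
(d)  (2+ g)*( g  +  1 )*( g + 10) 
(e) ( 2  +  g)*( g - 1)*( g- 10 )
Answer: a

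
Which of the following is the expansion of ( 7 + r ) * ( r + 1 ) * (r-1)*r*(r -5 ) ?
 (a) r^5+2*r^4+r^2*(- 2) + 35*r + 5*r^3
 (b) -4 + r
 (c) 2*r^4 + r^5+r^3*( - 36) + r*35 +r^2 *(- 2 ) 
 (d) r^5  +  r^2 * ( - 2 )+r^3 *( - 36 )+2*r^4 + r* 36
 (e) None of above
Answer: c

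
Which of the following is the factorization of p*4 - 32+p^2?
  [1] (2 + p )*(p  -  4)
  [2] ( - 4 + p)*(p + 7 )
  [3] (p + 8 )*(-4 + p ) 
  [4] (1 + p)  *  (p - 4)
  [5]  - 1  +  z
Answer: 3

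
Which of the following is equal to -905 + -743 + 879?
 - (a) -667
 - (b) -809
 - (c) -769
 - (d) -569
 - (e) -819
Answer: c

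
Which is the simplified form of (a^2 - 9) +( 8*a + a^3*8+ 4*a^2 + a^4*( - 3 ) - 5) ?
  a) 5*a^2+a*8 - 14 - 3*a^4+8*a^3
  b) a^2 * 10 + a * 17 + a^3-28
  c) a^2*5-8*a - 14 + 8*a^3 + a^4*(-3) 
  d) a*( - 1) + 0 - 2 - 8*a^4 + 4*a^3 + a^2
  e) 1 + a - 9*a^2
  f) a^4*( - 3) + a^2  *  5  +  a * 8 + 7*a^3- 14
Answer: a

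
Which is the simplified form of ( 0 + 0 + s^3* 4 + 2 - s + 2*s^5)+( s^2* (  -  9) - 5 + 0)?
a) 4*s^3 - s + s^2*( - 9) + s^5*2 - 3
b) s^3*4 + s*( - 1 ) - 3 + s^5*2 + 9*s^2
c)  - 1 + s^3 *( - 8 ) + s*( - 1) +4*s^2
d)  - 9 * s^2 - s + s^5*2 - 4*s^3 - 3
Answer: a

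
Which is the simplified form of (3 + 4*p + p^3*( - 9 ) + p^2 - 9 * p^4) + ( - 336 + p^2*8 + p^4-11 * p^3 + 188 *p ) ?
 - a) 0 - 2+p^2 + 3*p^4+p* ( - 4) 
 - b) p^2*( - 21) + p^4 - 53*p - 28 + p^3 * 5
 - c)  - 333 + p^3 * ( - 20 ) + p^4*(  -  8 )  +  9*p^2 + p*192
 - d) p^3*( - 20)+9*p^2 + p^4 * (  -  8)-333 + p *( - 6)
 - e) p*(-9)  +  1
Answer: c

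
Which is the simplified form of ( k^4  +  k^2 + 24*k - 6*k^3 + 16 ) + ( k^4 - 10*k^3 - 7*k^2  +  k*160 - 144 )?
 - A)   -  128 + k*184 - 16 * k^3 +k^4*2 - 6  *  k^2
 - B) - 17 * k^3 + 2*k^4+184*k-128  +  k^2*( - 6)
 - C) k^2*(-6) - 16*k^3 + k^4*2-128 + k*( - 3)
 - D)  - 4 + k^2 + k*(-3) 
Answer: A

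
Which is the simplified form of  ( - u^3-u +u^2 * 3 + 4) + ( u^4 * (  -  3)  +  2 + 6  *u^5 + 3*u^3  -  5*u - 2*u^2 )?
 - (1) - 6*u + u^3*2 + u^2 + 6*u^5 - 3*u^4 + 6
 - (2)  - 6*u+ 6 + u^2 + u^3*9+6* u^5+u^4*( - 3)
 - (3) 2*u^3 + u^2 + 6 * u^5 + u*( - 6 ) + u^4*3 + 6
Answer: 1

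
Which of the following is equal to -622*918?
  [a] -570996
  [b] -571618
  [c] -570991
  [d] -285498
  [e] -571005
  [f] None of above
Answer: a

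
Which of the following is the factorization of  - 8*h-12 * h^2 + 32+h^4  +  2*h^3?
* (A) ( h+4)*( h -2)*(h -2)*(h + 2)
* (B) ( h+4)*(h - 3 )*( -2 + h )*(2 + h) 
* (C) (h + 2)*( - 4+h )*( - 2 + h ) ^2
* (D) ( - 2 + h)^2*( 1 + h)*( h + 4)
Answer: A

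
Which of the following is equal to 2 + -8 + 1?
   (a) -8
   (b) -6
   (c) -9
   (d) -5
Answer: d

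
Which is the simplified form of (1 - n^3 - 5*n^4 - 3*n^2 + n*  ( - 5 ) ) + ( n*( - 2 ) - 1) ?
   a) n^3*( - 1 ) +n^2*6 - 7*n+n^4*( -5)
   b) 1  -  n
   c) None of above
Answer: c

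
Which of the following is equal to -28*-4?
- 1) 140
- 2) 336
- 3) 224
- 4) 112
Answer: 4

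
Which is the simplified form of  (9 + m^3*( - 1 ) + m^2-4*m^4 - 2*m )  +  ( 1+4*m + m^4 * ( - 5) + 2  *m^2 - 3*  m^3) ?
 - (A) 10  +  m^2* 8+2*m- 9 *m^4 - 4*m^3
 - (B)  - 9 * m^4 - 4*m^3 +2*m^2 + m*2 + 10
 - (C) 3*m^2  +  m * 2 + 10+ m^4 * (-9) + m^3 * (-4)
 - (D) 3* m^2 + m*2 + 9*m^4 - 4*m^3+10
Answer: C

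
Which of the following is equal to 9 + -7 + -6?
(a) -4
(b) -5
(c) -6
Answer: a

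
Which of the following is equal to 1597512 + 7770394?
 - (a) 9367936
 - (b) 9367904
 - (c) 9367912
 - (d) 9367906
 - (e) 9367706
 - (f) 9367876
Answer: d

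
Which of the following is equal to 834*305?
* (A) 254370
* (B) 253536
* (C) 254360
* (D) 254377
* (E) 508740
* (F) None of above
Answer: A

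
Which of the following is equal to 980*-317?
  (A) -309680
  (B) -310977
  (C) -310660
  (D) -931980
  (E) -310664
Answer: C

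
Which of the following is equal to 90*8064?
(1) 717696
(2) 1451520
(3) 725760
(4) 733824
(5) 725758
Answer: 3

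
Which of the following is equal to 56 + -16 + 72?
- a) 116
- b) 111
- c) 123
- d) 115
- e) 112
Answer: e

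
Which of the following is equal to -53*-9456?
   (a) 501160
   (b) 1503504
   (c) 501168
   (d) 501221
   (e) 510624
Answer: c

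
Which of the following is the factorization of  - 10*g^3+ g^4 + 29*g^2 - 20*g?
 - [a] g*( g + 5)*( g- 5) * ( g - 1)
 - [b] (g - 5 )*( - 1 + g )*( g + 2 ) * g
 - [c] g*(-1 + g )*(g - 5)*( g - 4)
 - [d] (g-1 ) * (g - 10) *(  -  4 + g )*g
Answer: c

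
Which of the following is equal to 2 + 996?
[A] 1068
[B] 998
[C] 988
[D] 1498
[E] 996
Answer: B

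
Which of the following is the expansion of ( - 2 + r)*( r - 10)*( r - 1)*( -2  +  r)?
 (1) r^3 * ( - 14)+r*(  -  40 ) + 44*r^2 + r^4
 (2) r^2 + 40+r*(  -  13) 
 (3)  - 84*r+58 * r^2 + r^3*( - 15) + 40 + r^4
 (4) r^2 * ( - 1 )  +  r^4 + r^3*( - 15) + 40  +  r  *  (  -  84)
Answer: 3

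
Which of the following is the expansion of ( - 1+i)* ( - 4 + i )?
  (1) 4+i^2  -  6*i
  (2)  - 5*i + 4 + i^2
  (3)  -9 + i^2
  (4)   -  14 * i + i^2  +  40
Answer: 2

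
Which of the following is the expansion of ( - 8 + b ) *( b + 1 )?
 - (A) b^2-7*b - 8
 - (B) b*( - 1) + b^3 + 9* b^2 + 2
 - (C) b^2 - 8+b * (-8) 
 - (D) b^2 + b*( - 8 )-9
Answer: A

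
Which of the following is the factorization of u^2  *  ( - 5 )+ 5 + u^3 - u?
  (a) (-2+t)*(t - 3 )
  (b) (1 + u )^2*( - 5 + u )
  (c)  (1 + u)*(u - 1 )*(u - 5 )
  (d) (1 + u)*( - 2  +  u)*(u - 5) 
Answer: c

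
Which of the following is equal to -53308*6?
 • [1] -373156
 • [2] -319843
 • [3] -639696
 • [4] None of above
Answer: 4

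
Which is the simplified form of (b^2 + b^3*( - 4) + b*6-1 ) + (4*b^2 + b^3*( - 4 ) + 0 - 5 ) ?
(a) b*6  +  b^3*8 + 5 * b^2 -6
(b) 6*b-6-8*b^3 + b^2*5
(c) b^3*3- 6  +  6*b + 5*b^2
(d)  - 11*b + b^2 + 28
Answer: b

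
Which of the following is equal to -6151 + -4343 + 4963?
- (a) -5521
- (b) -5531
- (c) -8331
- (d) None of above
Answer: b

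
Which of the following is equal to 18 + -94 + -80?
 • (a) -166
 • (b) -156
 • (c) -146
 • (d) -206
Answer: b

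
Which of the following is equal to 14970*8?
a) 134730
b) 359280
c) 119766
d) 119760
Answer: d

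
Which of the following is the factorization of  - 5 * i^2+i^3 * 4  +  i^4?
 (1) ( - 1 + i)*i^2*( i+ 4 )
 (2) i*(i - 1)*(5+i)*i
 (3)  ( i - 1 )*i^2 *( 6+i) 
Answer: 2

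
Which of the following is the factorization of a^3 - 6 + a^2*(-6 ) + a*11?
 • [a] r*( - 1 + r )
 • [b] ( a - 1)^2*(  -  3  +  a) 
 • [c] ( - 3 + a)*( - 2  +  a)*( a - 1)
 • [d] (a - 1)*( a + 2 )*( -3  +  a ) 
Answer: c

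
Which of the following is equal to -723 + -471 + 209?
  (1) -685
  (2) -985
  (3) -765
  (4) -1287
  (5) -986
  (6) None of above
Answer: 2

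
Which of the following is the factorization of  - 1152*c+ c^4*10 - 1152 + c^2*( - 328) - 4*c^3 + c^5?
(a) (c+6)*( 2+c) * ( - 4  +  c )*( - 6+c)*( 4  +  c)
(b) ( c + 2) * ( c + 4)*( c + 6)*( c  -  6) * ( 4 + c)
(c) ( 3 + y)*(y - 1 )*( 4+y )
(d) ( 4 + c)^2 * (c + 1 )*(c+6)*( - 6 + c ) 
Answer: b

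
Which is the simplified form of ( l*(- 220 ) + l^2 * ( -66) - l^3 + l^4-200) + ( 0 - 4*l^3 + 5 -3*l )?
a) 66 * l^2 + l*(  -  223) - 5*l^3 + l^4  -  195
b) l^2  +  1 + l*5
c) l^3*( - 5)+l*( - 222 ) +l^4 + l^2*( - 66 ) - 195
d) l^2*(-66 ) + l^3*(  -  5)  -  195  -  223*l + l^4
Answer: d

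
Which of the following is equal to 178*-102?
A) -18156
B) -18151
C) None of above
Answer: A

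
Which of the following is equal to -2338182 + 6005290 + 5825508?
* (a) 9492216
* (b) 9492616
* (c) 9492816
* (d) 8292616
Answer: b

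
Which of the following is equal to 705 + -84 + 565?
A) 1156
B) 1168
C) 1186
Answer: C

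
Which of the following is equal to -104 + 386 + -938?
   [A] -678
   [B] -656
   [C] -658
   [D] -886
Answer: B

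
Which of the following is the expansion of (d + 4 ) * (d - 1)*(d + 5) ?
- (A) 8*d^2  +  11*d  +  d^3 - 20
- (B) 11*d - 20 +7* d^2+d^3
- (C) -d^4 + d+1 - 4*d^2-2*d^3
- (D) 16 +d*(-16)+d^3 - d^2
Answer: A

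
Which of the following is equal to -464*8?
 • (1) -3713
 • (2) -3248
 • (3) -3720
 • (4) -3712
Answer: 4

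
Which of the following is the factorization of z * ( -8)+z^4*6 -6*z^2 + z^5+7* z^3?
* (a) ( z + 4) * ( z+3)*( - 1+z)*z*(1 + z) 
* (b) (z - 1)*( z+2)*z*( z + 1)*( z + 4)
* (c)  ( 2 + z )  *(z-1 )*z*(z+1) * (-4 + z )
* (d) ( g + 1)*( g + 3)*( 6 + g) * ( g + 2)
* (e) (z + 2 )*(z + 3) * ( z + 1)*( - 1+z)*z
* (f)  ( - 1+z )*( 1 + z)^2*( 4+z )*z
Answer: b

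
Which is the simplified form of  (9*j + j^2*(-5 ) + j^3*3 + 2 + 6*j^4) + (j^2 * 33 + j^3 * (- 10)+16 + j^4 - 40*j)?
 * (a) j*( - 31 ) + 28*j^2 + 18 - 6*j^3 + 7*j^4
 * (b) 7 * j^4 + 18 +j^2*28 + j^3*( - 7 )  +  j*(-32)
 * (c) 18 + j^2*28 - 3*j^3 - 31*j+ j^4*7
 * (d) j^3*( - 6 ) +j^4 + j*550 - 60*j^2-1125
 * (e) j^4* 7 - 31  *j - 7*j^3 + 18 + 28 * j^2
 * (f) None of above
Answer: e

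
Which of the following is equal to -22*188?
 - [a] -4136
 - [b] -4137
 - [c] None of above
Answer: a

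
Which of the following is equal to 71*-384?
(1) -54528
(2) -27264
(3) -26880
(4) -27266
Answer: 2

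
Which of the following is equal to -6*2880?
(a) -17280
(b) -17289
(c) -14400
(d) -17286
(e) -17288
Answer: a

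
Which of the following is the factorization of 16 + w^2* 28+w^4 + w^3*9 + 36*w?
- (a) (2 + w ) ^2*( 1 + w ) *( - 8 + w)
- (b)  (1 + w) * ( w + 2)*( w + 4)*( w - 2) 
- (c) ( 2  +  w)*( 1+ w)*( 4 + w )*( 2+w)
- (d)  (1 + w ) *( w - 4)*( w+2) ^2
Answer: c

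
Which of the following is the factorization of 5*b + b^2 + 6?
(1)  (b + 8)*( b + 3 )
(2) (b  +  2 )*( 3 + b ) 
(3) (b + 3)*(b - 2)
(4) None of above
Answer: 2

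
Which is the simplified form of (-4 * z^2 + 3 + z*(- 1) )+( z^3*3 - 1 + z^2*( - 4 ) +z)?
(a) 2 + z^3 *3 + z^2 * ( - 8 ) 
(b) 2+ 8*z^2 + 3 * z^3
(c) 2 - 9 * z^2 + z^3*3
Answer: a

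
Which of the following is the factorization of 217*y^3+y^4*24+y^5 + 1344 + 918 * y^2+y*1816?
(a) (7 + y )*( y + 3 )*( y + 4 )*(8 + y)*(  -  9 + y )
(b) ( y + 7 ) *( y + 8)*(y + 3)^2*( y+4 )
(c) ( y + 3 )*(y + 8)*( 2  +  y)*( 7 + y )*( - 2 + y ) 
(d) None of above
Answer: d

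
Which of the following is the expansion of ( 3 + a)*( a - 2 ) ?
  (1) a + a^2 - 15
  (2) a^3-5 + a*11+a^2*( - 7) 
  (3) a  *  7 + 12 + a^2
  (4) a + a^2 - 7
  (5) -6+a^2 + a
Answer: 5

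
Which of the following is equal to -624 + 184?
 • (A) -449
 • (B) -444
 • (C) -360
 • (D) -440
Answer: D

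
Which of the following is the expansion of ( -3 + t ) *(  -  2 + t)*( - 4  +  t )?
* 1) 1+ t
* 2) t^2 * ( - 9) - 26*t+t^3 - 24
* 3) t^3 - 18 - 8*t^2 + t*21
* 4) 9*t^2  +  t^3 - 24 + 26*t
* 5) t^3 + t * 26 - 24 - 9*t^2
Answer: 5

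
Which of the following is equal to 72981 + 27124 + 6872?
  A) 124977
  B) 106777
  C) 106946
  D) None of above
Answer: D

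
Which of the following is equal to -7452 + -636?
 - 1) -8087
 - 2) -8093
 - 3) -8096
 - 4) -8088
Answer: 4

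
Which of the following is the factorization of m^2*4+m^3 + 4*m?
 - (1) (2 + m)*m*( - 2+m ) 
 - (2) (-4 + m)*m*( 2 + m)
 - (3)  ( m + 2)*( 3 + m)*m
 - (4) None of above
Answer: 4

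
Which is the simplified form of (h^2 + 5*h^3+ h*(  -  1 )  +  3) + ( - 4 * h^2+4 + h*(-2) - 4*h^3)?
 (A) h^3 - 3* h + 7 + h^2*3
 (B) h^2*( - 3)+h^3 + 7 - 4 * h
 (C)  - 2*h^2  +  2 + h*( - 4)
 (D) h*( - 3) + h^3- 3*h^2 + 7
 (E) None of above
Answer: D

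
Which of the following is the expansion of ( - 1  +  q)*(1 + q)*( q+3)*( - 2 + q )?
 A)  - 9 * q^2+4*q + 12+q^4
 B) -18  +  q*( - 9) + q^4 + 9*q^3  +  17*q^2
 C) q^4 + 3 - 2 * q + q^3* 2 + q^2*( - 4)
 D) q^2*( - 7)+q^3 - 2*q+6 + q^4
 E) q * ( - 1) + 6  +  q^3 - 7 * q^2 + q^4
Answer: E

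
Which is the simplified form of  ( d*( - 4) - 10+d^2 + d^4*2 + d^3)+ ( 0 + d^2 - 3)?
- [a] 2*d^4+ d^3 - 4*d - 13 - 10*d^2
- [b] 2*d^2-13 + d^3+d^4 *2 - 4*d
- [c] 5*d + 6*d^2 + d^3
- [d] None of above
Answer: b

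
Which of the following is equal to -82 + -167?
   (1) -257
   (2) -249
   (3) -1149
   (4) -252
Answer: 2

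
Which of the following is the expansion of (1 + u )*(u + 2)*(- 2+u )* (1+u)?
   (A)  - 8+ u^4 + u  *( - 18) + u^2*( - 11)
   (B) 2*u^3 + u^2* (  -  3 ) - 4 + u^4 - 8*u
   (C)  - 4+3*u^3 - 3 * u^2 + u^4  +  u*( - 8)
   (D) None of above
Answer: B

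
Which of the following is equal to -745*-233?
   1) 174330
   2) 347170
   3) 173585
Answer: 3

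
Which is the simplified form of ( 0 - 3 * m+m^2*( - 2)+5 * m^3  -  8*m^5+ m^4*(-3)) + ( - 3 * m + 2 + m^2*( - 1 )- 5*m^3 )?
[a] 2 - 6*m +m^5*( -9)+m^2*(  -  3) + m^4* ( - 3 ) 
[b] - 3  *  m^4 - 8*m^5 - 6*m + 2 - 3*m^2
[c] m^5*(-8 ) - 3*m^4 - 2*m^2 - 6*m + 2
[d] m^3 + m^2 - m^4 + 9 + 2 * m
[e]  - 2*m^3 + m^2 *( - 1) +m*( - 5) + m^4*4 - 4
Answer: b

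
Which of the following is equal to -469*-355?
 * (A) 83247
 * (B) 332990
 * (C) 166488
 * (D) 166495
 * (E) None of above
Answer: D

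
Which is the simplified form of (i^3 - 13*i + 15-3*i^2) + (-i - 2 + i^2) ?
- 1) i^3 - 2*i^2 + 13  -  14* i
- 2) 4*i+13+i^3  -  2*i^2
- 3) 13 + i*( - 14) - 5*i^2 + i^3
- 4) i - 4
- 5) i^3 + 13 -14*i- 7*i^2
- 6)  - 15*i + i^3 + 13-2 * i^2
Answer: 1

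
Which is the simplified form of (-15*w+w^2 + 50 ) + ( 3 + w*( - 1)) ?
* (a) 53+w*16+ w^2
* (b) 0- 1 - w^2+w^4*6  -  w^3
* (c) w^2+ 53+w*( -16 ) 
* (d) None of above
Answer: c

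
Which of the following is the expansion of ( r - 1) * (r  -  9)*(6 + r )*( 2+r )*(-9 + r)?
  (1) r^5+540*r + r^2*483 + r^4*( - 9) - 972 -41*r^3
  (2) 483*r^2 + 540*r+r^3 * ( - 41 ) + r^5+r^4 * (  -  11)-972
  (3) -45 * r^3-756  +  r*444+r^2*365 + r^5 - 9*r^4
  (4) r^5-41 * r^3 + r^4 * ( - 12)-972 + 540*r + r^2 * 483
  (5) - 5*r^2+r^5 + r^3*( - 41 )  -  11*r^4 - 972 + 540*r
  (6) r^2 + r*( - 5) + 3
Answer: 2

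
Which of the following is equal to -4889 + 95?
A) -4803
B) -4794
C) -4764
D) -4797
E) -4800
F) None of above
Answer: B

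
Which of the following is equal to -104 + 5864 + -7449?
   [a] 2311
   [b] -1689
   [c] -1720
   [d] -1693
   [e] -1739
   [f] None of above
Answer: b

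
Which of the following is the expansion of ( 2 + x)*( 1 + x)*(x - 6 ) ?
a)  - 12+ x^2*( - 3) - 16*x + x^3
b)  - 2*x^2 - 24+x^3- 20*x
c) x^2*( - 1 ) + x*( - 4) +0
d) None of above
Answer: a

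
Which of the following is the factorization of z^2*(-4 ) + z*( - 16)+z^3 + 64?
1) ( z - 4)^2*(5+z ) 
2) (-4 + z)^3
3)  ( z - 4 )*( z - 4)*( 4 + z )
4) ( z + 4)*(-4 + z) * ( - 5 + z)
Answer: 3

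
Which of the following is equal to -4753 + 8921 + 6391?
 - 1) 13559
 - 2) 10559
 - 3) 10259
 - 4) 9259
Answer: 2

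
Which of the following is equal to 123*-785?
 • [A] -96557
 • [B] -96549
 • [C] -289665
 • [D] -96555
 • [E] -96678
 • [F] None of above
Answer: D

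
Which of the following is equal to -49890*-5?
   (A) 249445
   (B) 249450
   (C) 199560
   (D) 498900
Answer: B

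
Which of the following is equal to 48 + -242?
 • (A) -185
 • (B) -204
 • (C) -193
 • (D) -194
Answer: D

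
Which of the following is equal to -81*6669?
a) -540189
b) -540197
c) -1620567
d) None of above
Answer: a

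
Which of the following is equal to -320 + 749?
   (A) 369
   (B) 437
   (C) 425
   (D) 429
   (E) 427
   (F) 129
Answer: D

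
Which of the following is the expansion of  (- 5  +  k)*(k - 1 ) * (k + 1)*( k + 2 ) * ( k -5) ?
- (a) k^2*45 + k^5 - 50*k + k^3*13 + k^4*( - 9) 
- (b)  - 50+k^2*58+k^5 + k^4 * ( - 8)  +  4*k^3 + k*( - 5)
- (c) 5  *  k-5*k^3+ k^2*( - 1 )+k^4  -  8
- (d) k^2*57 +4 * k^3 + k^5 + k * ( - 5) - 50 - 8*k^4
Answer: b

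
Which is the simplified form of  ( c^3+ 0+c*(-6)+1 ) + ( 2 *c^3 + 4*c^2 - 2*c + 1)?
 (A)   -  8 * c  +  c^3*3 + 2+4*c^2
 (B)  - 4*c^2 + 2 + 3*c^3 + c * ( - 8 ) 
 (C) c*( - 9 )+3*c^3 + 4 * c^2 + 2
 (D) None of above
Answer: A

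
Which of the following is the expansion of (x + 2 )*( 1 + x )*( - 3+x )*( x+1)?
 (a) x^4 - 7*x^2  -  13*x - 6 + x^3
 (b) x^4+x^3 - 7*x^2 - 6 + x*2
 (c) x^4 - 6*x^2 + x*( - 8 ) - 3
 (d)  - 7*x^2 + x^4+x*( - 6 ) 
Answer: a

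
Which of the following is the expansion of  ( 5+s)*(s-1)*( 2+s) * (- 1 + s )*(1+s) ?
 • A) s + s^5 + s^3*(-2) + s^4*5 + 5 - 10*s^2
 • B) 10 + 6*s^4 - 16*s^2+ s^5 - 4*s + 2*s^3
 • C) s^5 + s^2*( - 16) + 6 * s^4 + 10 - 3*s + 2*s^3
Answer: C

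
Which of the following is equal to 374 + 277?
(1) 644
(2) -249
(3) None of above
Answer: 3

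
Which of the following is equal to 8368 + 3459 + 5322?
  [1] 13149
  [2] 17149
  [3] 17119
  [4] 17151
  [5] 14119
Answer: 2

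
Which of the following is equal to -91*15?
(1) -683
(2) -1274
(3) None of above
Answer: 3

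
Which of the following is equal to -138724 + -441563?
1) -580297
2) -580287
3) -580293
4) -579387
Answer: 2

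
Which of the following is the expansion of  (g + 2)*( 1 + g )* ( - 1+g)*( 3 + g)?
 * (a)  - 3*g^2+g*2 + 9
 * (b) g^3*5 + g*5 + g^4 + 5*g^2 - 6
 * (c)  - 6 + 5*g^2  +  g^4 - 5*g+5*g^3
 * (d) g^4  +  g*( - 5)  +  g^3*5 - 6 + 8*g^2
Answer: c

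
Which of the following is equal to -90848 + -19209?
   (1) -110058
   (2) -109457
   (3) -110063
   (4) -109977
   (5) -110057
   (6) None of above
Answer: 5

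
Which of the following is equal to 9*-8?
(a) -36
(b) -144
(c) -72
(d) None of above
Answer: c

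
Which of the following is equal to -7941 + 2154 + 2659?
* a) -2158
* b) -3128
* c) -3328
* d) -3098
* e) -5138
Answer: b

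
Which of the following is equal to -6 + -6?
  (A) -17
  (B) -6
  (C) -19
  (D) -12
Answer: D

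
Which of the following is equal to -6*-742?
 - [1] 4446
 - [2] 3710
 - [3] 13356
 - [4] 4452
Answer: 4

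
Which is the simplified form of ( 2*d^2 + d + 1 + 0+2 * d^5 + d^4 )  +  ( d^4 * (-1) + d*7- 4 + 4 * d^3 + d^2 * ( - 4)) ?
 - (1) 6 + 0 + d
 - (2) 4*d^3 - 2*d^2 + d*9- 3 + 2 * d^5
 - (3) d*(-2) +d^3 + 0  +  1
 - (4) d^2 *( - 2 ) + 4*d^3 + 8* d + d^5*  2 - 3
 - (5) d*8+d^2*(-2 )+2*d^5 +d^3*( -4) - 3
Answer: 4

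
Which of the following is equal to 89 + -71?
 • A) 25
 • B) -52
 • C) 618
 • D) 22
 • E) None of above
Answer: E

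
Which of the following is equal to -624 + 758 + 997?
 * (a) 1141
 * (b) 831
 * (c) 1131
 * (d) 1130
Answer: c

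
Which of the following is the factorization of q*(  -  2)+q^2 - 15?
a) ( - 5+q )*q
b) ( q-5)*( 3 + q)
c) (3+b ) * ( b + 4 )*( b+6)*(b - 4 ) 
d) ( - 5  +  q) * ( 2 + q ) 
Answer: b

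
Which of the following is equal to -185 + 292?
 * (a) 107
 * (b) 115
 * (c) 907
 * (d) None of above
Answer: a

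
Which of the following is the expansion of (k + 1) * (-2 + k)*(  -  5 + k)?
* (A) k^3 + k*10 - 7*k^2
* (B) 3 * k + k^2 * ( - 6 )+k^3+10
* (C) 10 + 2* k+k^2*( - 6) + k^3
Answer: B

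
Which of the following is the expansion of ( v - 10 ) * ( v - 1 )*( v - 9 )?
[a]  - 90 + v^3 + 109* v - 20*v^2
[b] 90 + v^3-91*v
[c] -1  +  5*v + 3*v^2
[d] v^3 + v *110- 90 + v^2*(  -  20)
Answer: a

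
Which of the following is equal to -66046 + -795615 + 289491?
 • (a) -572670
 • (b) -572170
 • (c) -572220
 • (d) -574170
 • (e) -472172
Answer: b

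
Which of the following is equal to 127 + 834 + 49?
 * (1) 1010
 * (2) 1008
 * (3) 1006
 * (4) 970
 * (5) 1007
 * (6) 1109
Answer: 1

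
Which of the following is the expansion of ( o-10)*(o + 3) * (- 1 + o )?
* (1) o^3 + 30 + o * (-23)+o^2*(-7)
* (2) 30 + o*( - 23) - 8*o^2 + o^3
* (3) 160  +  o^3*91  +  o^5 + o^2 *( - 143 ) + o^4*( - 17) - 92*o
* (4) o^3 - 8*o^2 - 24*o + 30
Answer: 2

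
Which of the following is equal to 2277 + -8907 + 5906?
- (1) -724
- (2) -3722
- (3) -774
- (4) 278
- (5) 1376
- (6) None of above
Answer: 1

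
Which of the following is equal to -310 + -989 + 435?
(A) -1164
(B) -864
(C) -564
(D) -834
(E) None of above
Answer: B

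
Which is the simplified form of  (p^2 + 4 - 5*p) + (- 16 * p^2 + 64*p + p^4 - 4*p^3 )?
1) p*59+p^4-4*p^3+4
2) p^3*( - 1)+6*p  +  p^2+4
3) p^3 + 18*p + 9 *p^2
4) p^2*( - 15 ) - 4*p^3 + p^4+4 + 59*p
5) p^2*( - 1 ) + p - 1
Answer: 4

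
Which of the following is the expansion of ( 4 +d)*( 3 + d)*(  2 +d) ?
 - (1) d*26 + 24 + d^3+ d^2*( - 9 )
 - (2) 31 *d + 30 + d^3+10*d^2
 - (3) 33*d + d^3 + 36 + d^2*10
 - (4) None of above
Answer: 4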